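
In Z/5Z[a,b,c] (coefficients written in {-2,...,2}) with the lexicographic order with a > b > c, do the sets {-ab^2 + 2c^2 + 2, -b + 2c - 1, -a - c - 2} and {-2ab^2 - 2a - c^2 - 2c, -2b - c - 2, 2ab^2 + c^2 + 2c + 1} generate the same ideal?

No, the ideals differ.

Equality of ideals is decidable: compute both reduced Gröbner bases (unique for the ordering) and check whether they agree.
Buchberger on the first generating set:
f_1 = -ab^2 + 2c^2 + 2, LT = ab^2.
f_2 = -b + 2c - 1, LT = b.
f_3 = -a - c - 2, LT = a.

S(f_1,f_2): lcm = ab^2. S = 2abc - ab - 2c^2 - 2.
  leading term abc: subtract (-2ac)·f_2 from 2abc - ab - 2c^2 - 2 → -ab - ac^2 - 2ac - 2c^2 - 2
  leading term ab: subtract (a)·f_2 from -ab - ac^2 - 2ac - 2c^2 - 2 → -ac^2 + ac + a - 2c^2 - 2
  leading term ac^2: subtract (c^2)·f_3 from -ac^2 + ac + a - 2c^2 - 2 → ac + a + c^3 - 2
  leading term ac: subtract (-c)·f_3 from ac + a + c^3 - 2 → a + c^3 - c^2 - 2c - 2
  leading term a: subtract (-1)·f_3 from a + c^3 - c^2 - 2c - 2 → c^3 - c^2 + 2c + 1
  leading term c^3: no divisor's leading term divides it; move c^3 to the remainder.
  leading term c^2: no divisor's leading term divides it; move -c^2 to the remainder.
  leading term c: no divisor's leading term divides it; move 2c to the remainder.
  leading term 1: no divisor's leading term divides it; move 1 to the remainder.
  remainder c^3 - c^2 + 2c + 1 ≠ 0; add g_4 = c^3 - c^2 + 2c + 1 to the basis.

The other S-polynomials (S(f_1,f_3), S(f_2,f_3), S(f_1,g_4), S(f_2,g_4), S(f_3,g_4)) all reduce to 0 modulo the current basis, so we have a Gröbner basis.
Inter-reduce: drop elements whose leading term is divisible by another's, tail-reduce, and make monic.
Reduced Gröbner basis: {a + c + 2, b - 2c + 1, c^3 - c^2 + 2c + 1}.

Buchberger on the second generating set:
h_1 = -2ab^2 - 2a - c^2 - 2c, LT = ab^2.
h_2 = -2b - c - 2, LT = b.
h_3 = 2ab^2 + c^2 + 2c + 1, LT = ab^2.

S(h_1,h_2): lcm = ab^2. S = 2abc - ab + a - 2c^2 + c.
  leading term abc: subtract (-ac)·h_2 from 2abc - ab + a - 2c^2 + c → -ab - ac^2 - 2ac + a - 2c^2 + c
  leading term ab: subtract (-2a)·h_2 from -ab - ac^2 - 2ac + a - 2c^2 + c → -ac^2 + ac + 2a - 2c^2 + c
  leading term ac^2: no divisor's leading term divides it; move -ac^2 to the remainder.
  leading term ac: no divisor's leading term divides it; move ac to the remainder.
  leading term a: no divisor's leading term divides it; move 2a to the remainder.
  leading term c^2: no divisor's leading term divides it; move -2c^2 to the remainder.
  leading term c: no divisor's leading term divides it; move c to the remainder.
  remainder -ac^2 + ac + 2a - 2c^2 + c ≠ 0; add k_4 = -ac^2 + ac + 2a - 2c^2 + c to the basis.

S(h_1,h_3): lcm = ab^2. S = a + 2.
  leading term a: no divisor's leading term divides it; move a to the remainder.
  leading term 1: no divisor's leading term divides it; move 2 to the remainder.
  remainder a + 2 ≠ 0; add k_5 = a + 2 to the basis.

S(h_3,k_4): lcm = ab^2c^2. S = ab^2c + 2ab^2 - 2b^2c^2 + b^2c - 2c^4 + c^3 - 2c^2.
  leading term ab^2c: subtract (2c)·h_1 from ab^2c + 2ab^2 - 2b^2c^2 + b^2c - 2c^4 + c^3 - 2c^2 → 2ab^2 - ac - 2b^2c^2 + b^2c - 2c^4 - 2c^3 + 2c^2
  leading term ab^2: subtract (-1)·h_1 from 2ab^2 - ac - 2b^2c^2 + b^2c - 2c^4 - 2c^3 + 2c^2 → -ac - 2a - 2b^2c^2 + b^2c - 2c^4 - 2c^3 + c^2 - 2c
  leading term ac: subtract (-c)·k_5 from -ac - 2a - 2b^2c^2 + b^2c - 2c^4 - 2c^3 + c^2 - 2c → -2a - 2b^2c^2 + b^2c - 2c^4 - 2c^3 + c^2
  leading term a: subtract (-2)·k_5 from -2a - 2b^2c^2 + b^2c - 2c^4 - 2c^3 + c^2 → -2b^2c^2 + b^2c - 2c^4 - 2c^3 + c^2 - 1
  leading term b^2c^2: subtract (bc^2)·h_2 from -2b^2c^2 + b^2c - 2c^4 - 2c^3 + c^2 - 1 → b^2c + bc^3 + 2bc^2 - 2c^4 - 2c^3 + c^2 - 1
  leading term b^2c: subtract (2bc)·h_2 from b^2c + bc^3 + 2bc^2 - 2c^4 - 2c^3 + c^2 - 1 → bc^3 - bc^2 - bc - 2c^4 - 2c^3 + c^2 - 1
  leading term bc^3: subtract (2c^3)·h_2 from bc^3 - bc^2 - bc - 2c^4 - 2c^3 + c^2 - 1 → -bc^2 - bc + 2c^3 + c^2 - 1
  leading term bc^2: subtract (-2c^2)·h_2 from -bc^2 - bc + 2c^3 + c^2 - 1 → -bc + 2c^2 - 1
  leading term bc: subtract (-2c)·h_2 from -bc + 2c^2 - 1 → c - 1
  leading term c: no divisor's leading term divides it; move c to the remainder.
  leading term 1: no divisor's leading term divides it; move -1 to the remainder.
  remainder c - 1 ≠ 0; add k_6 = c - 1 to the basis.

The other S-polynomials (S(h_2,h_3), S(h_1,k_4), S(h_2,k_4), S(h_1,k_5), S(h_2,k_5), S(h_3,k_5), S(k_4,k_5), S(h_1,k_6), S(h_2,k_6), S(h_3,k_6), S(k_4,k_6), S(k_5,k_6)) all reduce to 0 modulo the current basis, so we have a Gröbner basis.
Inter-reduce: drop elements whose leading term is divisible by another's, tail-reduce, and make monic.
Reduced Gröbner basis: {a + 2, b - 1, c - 1}.

The bases are distinct; the ideals are different.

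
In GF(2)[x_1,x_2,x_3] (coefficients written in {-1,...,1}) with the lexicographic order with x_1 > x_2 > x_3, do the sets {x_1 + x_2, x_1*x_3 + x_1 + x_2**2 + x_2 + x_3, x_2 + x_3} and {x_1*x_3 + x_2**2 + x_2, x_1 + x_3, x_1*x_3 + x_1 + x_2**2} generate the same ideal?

Equality of ideals is decidable: compute both reduced Gröbner bases (unique for the ordering) and check whether they agree.
Buchberger on the first generating set:
f_1 = x_1 + x_2, LT = x_1.
f_2 = x_1*x_3 + x_1 + x_2**2 + x_2 + x_3, LT = x_1*x_3.
f_3 = x_2 + x_3, LT = x_2.

S(f_1,f_2): lcm = x_1*x_3. S = x_1 + x_2**2 + x_2*x_3 + x_2 + x_3.
  leading term x_1: subtract (1)·f_1 from x_1 + x_2**2 + x_2*x_3 + x_2 + x_3 → x_2**2 + x_2*x_3 + x_3
  leading term x_2**2: subtract (x_2)·f_3 from x_2**2 + x_2*x_3 + x_3 → x_3
  leading term x_3: no divisor's leading term divides it; move x_3 to the remainder.
  remainder x_3 ≠ 0; add g_4 = x_3 to the basis.

The other S-polynomials (S(f_1,f_3), S(f_2,f_3), S(f_1,g_4), S(f_2,g_4), S(f_3,g_4)) all reduce to 0 modulo the current basis, so we have a Gröbner basis.
Inter-reduce: drop elements whose leading term is divisible by another's, tail-reduce, and make monic.
Reduced Gröbner basis: {x_1, x_2, x_3}.

Buchberger on the second generating set:
h_1 = x_1*x_3 + x_2**2 + x_2, LT = x_1*x_3.
h_2 = x_1 + x_3, LT = x_1.
h_3 = x_1*x_3 + x_1 + x_2**2, LT = x_1*x_3.

S(h_1,h_2): lcm = x_1*x_3. S = x_2**2 + x_2 + x_3**2.
  leading term x_2**2: no divisor's leading term divides it; move x_2**2 to the remainder.
  leading term x_2: no divisor's leading term divides it; move x_2 to the remainder.
  leading term x_3**2: no divisor's leading term divides it; move x_3**2 to the remainder.
  remainder x_2**2 + x_2 + x_3**2 ≠ 0; add k_4 = x_2**2 + x_2 + x_3**2 to the basis.

S(h_1,h_3): lcm = x_1*x_3. S = x_1 + x_2.
  leading term x_1: subtract (1)·h_2 from x_1 + x_2 → x_2 + x_3
  leading term x_2: no divisor's leading term divides it; move x_2 to the remainder.
  leading term x_3: no divisor's leading term divides it; move x_3 to the remainder.
  remainder x_2 + x_3 ≠ 0; add k_5 = x_2 + x_3 to the basis.

S(k_4,k_5): lcm = x_2**2. S = x_2*x_3 + x_2 + x_3**2.
  leading term x_2*x_3: subtract (x_3)·k_5 from x_2*x_3 + x_2 + x_3**2 → x_2
  leading term x_2: subtract (1)·k_5 from x_2 → x_3
  leading term x_3: no divisor's leading term divides it; move x_3 to the remainder.
  remainder x_3 ≠ 0; add k_6 = x_3 to the basis.

The other S-polynomials (S(h_2,h_3), S(h_1,k_4), S(h_2,k_4), S(h_3,k_4), S(h_1,k_5), S(h_2,k_5), S(h_3,k_5), S(h_1,k_6), S(h_2,k_6), S(h_3,k_6), S(k_4,k_6), S(k_5,k_6)) all reduce to 0 modulo the current basis, so we have a Gröbner basis.
Inter-reduce: drop elements whose leading term is divisible by another's, tail-reduce, and make monic.
Reduced Gröbner basis: {x_1, x_2, x_3}.

These coincide, so the ideals are equal.

Yes, the ideals are equal.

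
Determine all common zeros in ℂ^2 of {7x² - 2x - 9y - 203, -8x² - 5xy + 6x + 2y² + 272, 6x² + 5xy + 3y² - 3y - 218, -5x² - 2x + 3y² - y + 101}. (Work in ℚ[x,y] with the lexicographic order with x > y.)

Compute a lex Gröbner basis by Buchberger's algorithm.
f_1 = 7x² - 2x - 9y - 203, LT = x².
f_2 = -8x² - 5xy + 6x + 2y² + 272, LT = x².
f_3 = 6x² + 5xy + 3y² - 3y - 218, LT = x².
f_4 = -5x² - 2x + 3y² - y + 101, LT = x².

S(f_1,f_2): lcm = x². S = -⅝xy + 13/28x + ¼y² - 9/7y + 5.
  reduce S modulo (f_1, f_2, f_3, f_4):
  remainder -⅝xy + 13/28x + ¼y² - 9/7y + 5 ≠ 0; add h_5 = -⅝xy + 13/28x + ¼y² - 9/7y + 5 to the basis.

S(f_1,f_3): lcm = x². S = -⅚xy - 2/7x - ½y² - 11/14y + 22/3.
  reduce S modulo (f_1, f_2, f_3, f_4, h_5):
  remainder -19/21x - ⅚y² + 13/14y + ⅔ ≠ 0; add h_6 = -19/21x - ⅚y² + 13/14y + ⅔ to the basis.

S(f_1,f_4): lcm = x². S = -24/35x + ⅗y² - 52/35y - 44/5.
  reduce S modulo (f_1, f_2, f_3, f_4, h_5, h_6):
  remainder 117/95y² - 208/95y - 884/95 ≠ 0; add h_7 = 117/95y² - 208/95y - 884/95 to the basis.

S(f_1,h_5): lcm = x²y. S = 26/35x² + ⅖xy² - 82/35xy + 8x - 9/7y² - 29y.
  reduce S modulo (f_1, f_2, f_3, f_4, h_5, h_6, h_7):
  remainder -285679/10125y - 571358/10125 ≠ 0; add h_8 = -285679/10125y - 571358/10125 to the basis.

The other S-polynomials (S(f_2,f_3), S(f_2,f_4), S(f_3,f_4), S(f_2,h_5), S(f_3,h_5), S(f_4,h_5), S(f_1,h_6), S(f_2,h_6), S(f_3,h_6), S(f_4,h_6), S(h_5,h_6), S(f_1,h_7), S(f_2,h_7), S(f_3,h_7), S(f_4,h_7), S(h_5,h_7), S(h_6,h_7), S(f_1,h_8), S(f_2,h_8), S(f_3,h_8), S(f_4,h_8), S(h_5,h_8), S(h_6,h_8), S(h_7,h_8)) all reduce to 0 modulo the current basis, so we have a Gröbner basis.
Inter-reduce: drop elements whose leading term is divisible by another's, tail-reduce, and make monic.
Reduced Gröbner basis: {x + 5, y + 2}.

A lex Gröbner basis eliminates variables successively. Here y + 2 depends only on y, with roots {-2}; lifting each root through the earlier basis elements recovers the full solutions.
  y = -2: the earlier basis element becomes x + 5 = 0, giving x = -5 — point (-5, -2).

{(-5, -2)}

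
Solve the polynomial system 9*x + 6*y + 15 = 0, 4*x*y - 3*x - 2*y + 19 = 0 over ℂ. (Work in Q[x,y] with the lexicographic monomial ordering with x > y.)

Compute a lex Gröbner basis by Buchberger's algorithm.
f_1 = 9*x + 6*y + 15, LT = x.
f_2 = 4*x*y - 3*x - 2*y + 19, LT = x*y.

S(f_1,f_2): lcm = x*y. S = 3/4*x + 2/3*y**2 + 13/6*y - 19/4.
  leading term x: subtract (1/12)·f_1 from 3/4*x + 2/3*y**2 + 13/6*y - 19/4 → 2/3*y**2 + 5/3*y - 6
  leading term y**2: no divisor's leading term divides it; move 2/3*y**2 to the remainder.
  leading term y: no divisor's leading term divides it; move 5/3*y to the remainder.
  leading term 1: no divisor's leading term divides it; move -6 to the remainder.
  remainder 2/3*y**2 + 5/3*y - 6 ≠ 0; add h_3 = 2/3*y**2 + 5/3*y - 6 to the basis.

The other S-polynomials (S(f_1,h_3), S(f_2,h_3)) all reduce to 0 modulo the current basis, so we have a Gröbner basis.
Inter-reduce: drop elements whose leading term is divisible by another's, tail-reduce, and make monic.
Reduced Gröbner basis: {x + 2/3*y + 5/3, y**2 + 5/2*y - 9}.

Elimination: the polynomial y**2 + 5/2*y - 9 lies in the elimination ideal for y, so y ∈ {-9/2, 2}. For each such y, the remaining basis elements (now univariate) give the rest of the solution.
  y = -9/2: the earlier basis element becomes x - 4/3 = 0, giving x = 4/3 — point (4/3, -9/2).
  y = 2: the earlier basis element becomes x + 3 = 0, giving x = -3 — point (-3, 2).
Check: every point annihilates each of the original generators.

{(4/3, -9/2), (-3, 2)}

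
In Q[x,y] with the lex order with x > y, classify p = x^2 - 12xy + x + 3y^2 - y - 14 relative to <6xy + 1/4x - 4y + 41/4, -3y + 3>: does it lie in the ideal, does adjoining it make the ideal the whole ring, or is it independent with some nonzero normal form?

x^2 - 12xy + x + 3y^2 - y - 14 lies in I (it reduces to 0).

First compute the reduced Gröbner basis of I by Buchberger's algorithm.
f_1 = 6xy + 1/4x - 4y + 41/4, LT = xy.
f_2 = -3y + 3, LT = y.

S(f_1,f_2): lcm = xy. S = 25/24x - 2/3y + 41/24.
  leading term x: no divisor's leading term divides it; move 25/24x to the remainder.
  leading term y: subtract (2/9)·f_2 from -2/3y + 41/24 → 25/24
  leading term 1: no divisor's leading term divides it; move 25/24 to the remainder.
  remainder 25/24x + 25/24 ≠ 0; add h_3 = 25/24x + 25/24 to the basis.

The other S-polynomials (S(f_1,h_3), S(f_2,h_3)) all reduce to 0 modulo the current basis, so we have a Gröbner basis.
Inter-reduce: drop elements whose leading term is divisible by another's, tail-reduce, and make monic.
Reduced Gröbner basis: {x + 1, y - 1}.
Label its elements g_1 = x + 1, g_2 = y - 1.

Reduce p = x^2 - 12xy + x + 3y^2 - y - 14 modulo G:
  leading term x^2: subtract (x)·g_1 from x^2 - 12xy + x + 3y^2 - y - 14 → -12xy + 3y^2 - y - 14
  leading term xy: subtract (-12y)·g_1 from -12xy + 3y^2 - y - 14 → 3y^2 + 11y - 14
  leading term y^2: subtract (3y)·g_2 from 3y^2 + 11y - 14 → 14y - 14
  leading term y: subtract (14)·g_2 from 14y - 14 → 0
  normal form = 0.
Since the normal form is 0, p ∈ I.

Ideal membership is decidable via reduction modulo a Gröbner basis.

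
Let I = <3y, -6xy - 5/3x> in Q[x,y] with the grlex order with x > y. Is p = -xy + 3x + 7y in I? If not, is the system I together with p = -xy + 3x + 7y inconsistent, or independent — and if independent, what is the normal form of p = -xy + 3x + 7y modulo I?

-xy + 3x + 7y lies in I (it reduces to 0).

First compute the reduced Gröbner basis of I by Buchberger's algorithm.
f_1 = 3y, LT = y.
f_2 = -6xy - 5/3x, LT = xy.

S(f_1,f_2): lcm = xy. S = -5/18x.
  reduce S modulo (f_1, f_2):
  remainder -5/18x ≠ 0; add h_3 = -5/18x to the basis.

The other S-polynomials (S(f_1,h_3), S(f_2,h_3)) all reduce to 0 modulo the current basis, so we have a Gröbner basis.
Inter-reduce: drop elements whose leading term is divisible by another's, tail-reduce, and make monic.
Reduced Gröbner basis: {x, y}.
Label its elements g_1 = x, g_2 = y.

Reduce p = -xy + 3x + 7y modulo G:
  leading term xy: subtract (-y)·g_1 from -xy + 3x + 7y → 3x + 7y
  leading term x: subtract (3)·g_1 from 3x + 7y → 7y
  leading term y: subtract (7)·g_2 from 7y → 0
  normal form = 0.
Since the normal form is 0, p ∈ I.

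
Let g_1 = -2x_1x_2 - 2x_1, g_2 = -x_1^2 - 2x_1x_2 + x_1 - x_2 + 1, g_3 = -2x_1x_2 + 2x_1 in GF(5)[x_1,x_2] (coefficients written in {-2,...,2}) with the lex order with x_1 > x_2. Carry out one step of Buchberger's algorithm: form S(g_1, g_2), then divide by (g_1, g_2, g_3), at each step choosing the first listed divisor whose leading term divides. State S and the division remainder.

lcm(LM(g_1), LM(g_2)) = x_1^2x_2.
S = (lcm/LT(g_1))·g_1 − (lcm/LT(g_2))·g_2 = x_1^2 - 2x_1x_2^2 + x_1x_2 - x_2^2 + x_2.
Reduce S modulo (g_1, g_2, g_3) in that order:
  leading term x_1^2: subtract (-1)·g_2 from x_1^2 - 2x_1x_2^2 + x_1x_2 - x_2^2 + x_2 → -2x_1x_2^2 - x_1x_2 + x_1 - x_2^2 + 1
  leading term x_1x_2^2: subtract (x_2)·g_1 from -2x_1x_2^2 - x_1x_2 + x_1 - x_2^2 + 1 → x_1x_2 + x_1 - x_2^2 + 1
  leading term x_1x_2: subtract (2)·g_1 from x_1x_2 + x_1 - x_2^2 + 1 → -x_2^2 + 1
  leading term x_2^2: no divisor's leading term divides it; move -x_2^2 to the remainder.
  leading term 1: no divisor's leading term divides it; move 1 to the remainder.
The remainder -x_2^2 + 1 is nonzero, so it would be added as the next basis element.

S(g_1, g_2) = x_1^2 - 2x_1x_2^2 + x_1x_2 - x_2^2 + x_2; remainder on division = -x_2^2 + 1.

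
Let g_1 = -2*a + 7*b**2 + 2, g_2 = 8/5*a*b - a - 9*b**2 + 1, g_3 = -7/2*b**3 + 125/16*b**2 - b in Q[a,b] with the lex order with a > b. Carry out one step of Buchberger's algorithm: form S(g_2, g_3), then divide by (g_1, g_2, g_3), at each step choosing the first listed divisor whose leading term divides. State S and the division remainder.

S(g_2, g_3) = 45/28*a*b**2 - 2/7*a*b - 45/8*b**4 + 5/8*b**2; remainder on division = 0.

lcm(LM(g_2), LM(g_3)) = a*b**3.
S = (lcm/LT(g_2))·g_2 − (lcm/LT(g_3))·g_3 = 45/28*a*b**2 - 2/7*a*b - 45/8*b**4 + 5/8*b**2.
Reduce S modulo (g_1, g_2, g_3) in that order:
  leading term a*b**2: subtract (-45/56*b**2)·g_1 from 45/28*a*b**2 - 2/7*a*b - 45/8*b**4 + 5/8*b**2 → -2/7*a*b + 125/56*b**2
  leading term a*b: subtract (1/7*b)·g_1 from -2/7*a*b + 125/56*b**2 → -b**3 + 125/56*b**2 - 2/7*b
  leading term b**3: subtract (2/7)·g_3 from -b**3 + 125/56*b**2 - 2/7*b → 0
The remainder is 0, so this S-polynomial contributes no new basis element.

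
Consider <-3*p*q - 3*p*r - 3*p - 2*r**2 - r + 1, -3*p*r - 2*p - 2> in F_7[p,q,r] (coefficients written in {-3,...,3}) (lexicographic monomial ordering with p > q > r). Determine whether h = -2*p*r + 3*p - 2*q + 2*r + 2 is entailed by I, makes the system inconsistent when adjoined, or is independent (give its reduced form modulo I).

-2*p*r + 3*p - 2*q + 2*r + 2 is independent of I; its normal form modulo I is 2*p - 2*r**3 + 2*r - 1.

First compute the reduced Gröbner basis of I by Buchberger's algorithm.
f_1 = -3*p*q - 3*p*r - 3*p - 2*r**2 - r + 1, LT = p*q.
f_2 = -3*p*r - 2*p - 2, LT = p*r.

S(f_1,f_2): lcm = p*q*r. S = -3*p*q + p*r**2 + p*r - 3*q + 3*r**3 - 2*r**2 + 2*r.
  leading term p*q: subtract (1)·f_1 from -3*p*q + p*r**2 + p*r - 3*q + 3*r**3 - 2*r**2 + 2*r → p*r**2 - 3*p*r + 3*p - 3*q + 3*r**3 + 3*r - 1
  leading term p*r**2: subtract (2*r)·f_2 from p*r**2 - 3*p*r + 3*p - 3*q + 3*r**3 + 3*r - 1 → p*r + 3*p - 3*q + 3*r**3 - 1
  leading term p*r: subtract (2)·f_2 from p*r + 3*p - 3*q + 3*r**3 - 1 → -3*q + 3*r**3 + 3
  leading term q: no divisor's leading term divides it; move -3*q to the remainder.
  leading term r**3: no divisor's leading term divides it; move 3*r**3 to the remainder.
  leading term 1: no divisor's leading term divides it; move 3 to the remainder.
  remainder -3*q + 3*r**3 + 3 ≠ 0; add k_3 = -3*q + 3*r**3 + 3 to the basis.

S(f_1,k_3): lcm = p*q. S = p*r**3 + p*r + 2*p + 3*r**2 - 2*r + 2.
  leading term p*r**3: subtract (2*r**2)·f_2 from p*r**3 + p*r + 2*p + 3*r**2 - 2*r + 2 → -3*p*r**2 + p*r + 2*p - 2*r + 2
  leading term p*r**2: subtract (r)·f_2 from -3*p*r**2 + p*r + 2*p - 2*r + 2 → 3*p*r + 2*p + 2
  leading term p*r: subtract (-1)·f_2 from 3*p*r + 2*p + 2 → 0
  remainder 0.

S(f_2,k_3): leading monomials are coprime, so the S-polynomial reduces to 0 (Buchberger's first criterion).
Every S-polynomial of the final basis reduces to 0, so we have a Gröbner basis.
Inter-reduce: drop elements whose leading term is divisible by another's, tail-reduce, and make monic.
Reduced Gröbner basis: {p*r + 3*p + 3, q - r**3 - 1}.
Label its elements g_1 = p*r + 3*p + 3, g_2 = q - r**3 - 1.

Reduce h = -2*p*r + 3*p - 2*q + 2*r + 2 modulo G:
  leading term p*r: subtract (-2)·g_1 from -2*p*r + 3*p - 2*q + 2*r + 2 → 2*p - 2*q + 2*r + 1
  leading term p: no divisor's leading term divides it; move 2*p to the remainder.
  leading term q: subtract (-2)·g_2 from -2*q + 2*r + 1 → -2*r**3 + 2*r - 1
  leading term r**3: no divisor's leading term divides it; move -2*r**3 to the remainder.
  leading term r: no divisor's leading term divides it; move 2*r to the remainder.
  leading term 1: no divisor's leading term divides it; move -1 to the remainder.
  normal form = 2*p - 2*r**3 + 2*r - 1.
The normal form is nonzero, so h ∉ I. Since h minus its normal form lies in I, I + (h) = I + (n) where n = 2*p - 2*r**3 + 2*r - 1; decide whether this ideal is the whole ring.
Run Buchberger on G together with n (pairs among the g_i already reduce to 0 since G is a Gröbner basis):
g_1 = p*r + 3*p + 3, LT = p*r.
g_2 = q - r**3 - 1, LT = q.
n = 2*p - 2*r**3 + 2*r - 1, LT = p.

S(g_1,g_2): leading monomials are coprime, so the S-polynomial reduces to 0 (Buchberger's first criterion).
S(g_1,n): lcm = p*r. S = 3*p + r**4 - r**2 - 3*r + 3.
  leading term p: subtract (-2)·n from 3*p + r**4 - r**2 - 3*r + 3 → r**4 + 3*r**3 - r**2 + r + 1
  leading term r**4: no divisor's leading term divides it; move r**4 to the remainder.
  leading term r**3: no divisor's leading term divides it; move 3*r**3 to the remainder.
  leading term r**2: no divisor's leading term divides it; move -r**2 to the remainder.
  leading term r: no divisor's leading term divides it; move r to the remainder.
  leading term 1: no divisor's leading term divides it; move 1 to the remainder.
  remainder r**4 + 3*r**3 - r**2 + r + 1 ≠ 0; add m_4 = r**4 + 3*r**3 - r**2 + r + 1 to the basis.

S(g_2,n): leading monomials are coprime, so the S-polynomial reduces to 0 (Buchberger's first criterion).
S(g_1,m_4): lcm = p*r**4. S = p*r**2 - p*r - p + 3*r**3.
  leading term p*r**2: subtract (r)·g_1 from p*r**2 - p*r - p + 3*r**3 → 3*p*r - p + 3*r**3 - 3*r
  leading term p*r: subtract (3)·g_1 from 3*p*r - p + 3*r**3 - 3*r → -3*p + 3*r**3 - 3*r - 2
  leading term p: subtract (2)·n from -3*p + 3*r**3 - 3*r - 2 → 0
  remainder 0.

S(g_2,m_4): leading monomials are coprime, so the S-polynomial reduces to 0 (Buchberger's first criterion).
S(n,m_4): leading monomials are coprime, so the S-polynomial reduces to 0 (Buchberger's first criterion).
Every S-polynomial of the final basis reduces to 0, so we have a Gröbner basis.
Inter-reduce: drop elements whose leading term is divisible by another's, tail-reduce, and make monic.
Reduced Gröbner basis: {p - r**3 + r + 3, q - r**3 - 1, r**4 + 3*r**3 - r**2 + r + 1}.
The reduced Gröbner basis of I + (h) is {p - r**3 + r + 3, q - r**3 - 1, r**4 + 3*r**3 - r**2 + r + 1} ≠ {1}, a proper ideal, so the enlarged system stays consistent: h is independent of I, with normal form 2*p - 2*r**3 + 2*r - 1.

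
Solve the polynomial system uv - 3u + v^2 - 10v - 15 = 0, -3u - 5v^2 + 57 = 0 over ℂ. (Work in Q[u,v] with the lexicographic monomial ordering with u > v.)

{(4, -3), (67/10 + 33*sqrt(39)*I/10, 33/10 - 3*sqrt(39)*I/10), (67/10 - 33*sqrt(39)*I/10, 33/10 + 3*sqrt(39)*I/10)}

Compute a lex Gröbner basis by Buchberger's algorithm.
f_1 = uv - 3u + v^2 - 10v - 15, LT = uv.
f_2 = -3u - 5v^2 + 57, LT = u.

S(f_1,f_2): lcm = uv. S = -3u - 5/3v^3 + v^2 + 9v - 15.
  leading term u: subtract (1)·f_2 from -3u - 5/3v^3 + v^2 + 9v - 15 → -5/3v^3 + 6v^2 + 9v - 72
  leading term v^3: no divisor's leading term divides it; move -5/3v^3 to the remainder.
  leading term v^2: no divisor's leading term divides it; move 6v^2 to the remainder.
  leading term v: no divisor's leading term divides it; move 9v to the remainder.
  leading term 1: no divisor's leading term divides it; move -72 to the remainder.
  remainder -5/3v^3 + 6v^2 + 9v - 72 ≠ 0; add h_3 = -5/3v^3 + 6v^2 + 9v - 72 to the basis.

The other S-polynomials (S(f_1,h_3), S(f_2,h_3)) all reduce to 0 modulo the current basis, so we have a Gröbner basis.
Inter-reduce: drop elements whose leading term is divisible by another's, tail-reduce, and make monic.
Reduced Gröbner basis: {u + 5/3v^2 - 19, v^3 - 18/5v^2 - 27/5v + 216/5}.

Since the basis is lex-ordered, v^3 - 18/5v^2 - 27/5v + 216/5 is univariate in v. Its roots are {-3, 33/10 - 3*sqrt(39)*I/10, 33/10 + 3*sqrt(39)*I/10}. Back-substituting each root into the other basis elements fixes the other coordinates.
  v = -3: the earlier basis element becomes u - 4 = 0, giving u = 4 — point (4, -3).
  v = 33/10 - 3*sqrt(39)*I/10: the earlier basis element becomes u - 67/10 - 33*sqrt(39)*I/10 = 0, giving u = 67/10 + 33*sqrt(39)*I/10 — point (67/10 + 33*sqrt(39)*I/10, 33/10 - 3*sqrt(39)*I/10).
  v = 33/10 + 3*sqrt(39)*I/10: the earlier basis element becomes u - 67/10 + 33*sqrt(39)*I/10 = 0, giving u = 67/10 - 33*sqrt(39)*I/10 — point (67/10 - 33*sqrt(39)*I/10, 33/10 + 3*sqrt(39)*I/10).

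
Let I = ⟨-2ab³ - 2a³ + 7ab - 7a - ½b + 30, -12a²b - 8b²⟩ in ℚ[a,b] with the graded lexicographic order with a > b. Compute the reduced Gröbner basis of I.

G = {b⁵ - ⅜ab² - 25/6b³ + 45/2ab + 7/2b², a⁴ - ⅔b⁴ + 7/2a² + ¼ab + 7/3b² - 15a, ab³ + a³ - 7/2ab + 7/2a + ¼b - 15, a²b + ⅔b²}

f_1 = -2ab³ - 2a³ + 7ab - 7a - ½b + 30, LT = ab³.
f_2 = -12a²b - 8b², LT = a²b.

S(f_1,f_2): lcm = a²b³. S = a⁴ - ⅔b⁴ - 7/2a²b + 7/2a² + ¼ab - 15a.
  leading term a⁴: no divisor's leading term divides it; move a⁴ to the remainder.
  leading term b⁴: no divisor's leading term divides it; move -⅔b⁴ to the remainder.
  leading term a²b: subtract (7/24)·f_2 from -7/2a²b + 7/2a² + ¼ab - 15a → 7/2a² + ¼ab + 7/3b² - 15a
  leading term a²: no divisor's leading term divides it; move 7/2a² to the remainder.
  leading term ab: no divisor's leading term divides it; move ¼ab to the remainder.
  leading term b²: no divisor's leading term divides it; move 7/3b² to the remainder.
  leading term a: no divisor's leading term divides it; move -15a to the remainder.
  remainder a⁴ - ⅔b⁴ + 7/2a² + ¼ab + 7/3b² - 15a ≠ 0; add g_3 = a⁴ - ⅔b⁴ + 7/2a² + ¼ab + 7/3b² - 15a to the basis.

S(f_1,g_3): lcm = a⁴b³. S = ⅔b⁷ + a⁶ - 7/2a⁴b - 7/2a²b³ - ¼ab⁴ - 7/3b⁵ + 7/2a⁴ + ¼a³b + 15ab³ - 15a³.
  leading term b⁷: no divisor's leading term divides it; move ⅔b⁷ to the remainder.
  leading term a⁶: subtract (a²)·g_3 from a⁶ - 7/2a⁴b - 7/2a²b³ - ¼ab⁴ - 7/3b⁵ + 7/2a⁴ + ¼a³b + 15ab³ - 15a³ → ⅔a²b⁴ - 7/2a⁴b - 7/2a²b³ - ¼ab⁴ - 7/3b⁵ - 7/3a²b² + 15ab³
  leading term a²b⁴: subtract (-⅓ab)·f_1 from ⅔a²b⁴ - 7/2a⁴b - 7/2a²b³ - ¼ab⁴ - 7/3b⁵ - 7/3a²b² + 15ab³ → -25/6a⁴b - 7/2a²b³ - ¼ab⁴ - 7/3b⁵ + 15ab³ - 7/3a²b - ⅙ab² + 10ab
  leading term a⁴b: subtract (25/72a²)·f_2 from -25/6a⁴b - 7/2a²b³ - ¼ab⁴ - 7/3b⁵ + 15ab³ - 7/3a²b - ⅙ab² + 10ab → -7/2a²b³ - ¼ab⁴ - 7/3b⁵ + 25/9a²b² + 15ab³ - 7/3a²b - ⅙ab² + 10ab
  leading term a²b³: subtract (7/4a)·f_1 from -7/2a²b³ - ¼ab⁴ - 7/3b⁵ + 25/9a²b² + 15ab³ - 7/3a²b - ⅙ab² + 10ab → -¼ab⁴ - 7/3b⁵ + 7/2a⁴ + 25/9a²b² + 15ab³ - 175/12a²b - ⅙ab² + 49/4a² + 87/8ab - 105/2a
  leading term ab⁴: subtract (⅛b)·f_1 from -¼ab⁴ - 7/3b⁵ + 7/2a⁴ + 25/9a²b² + 15ab³ - 175/12a²b - ⅙ab² + 49/4a² + 87/8ab - 105/2a → -7/3b⁵ + 7/2a⁴ + ¼a³b + 25/9a²b² + 15ab³ - 175/12a²b - 25/24ab² + 49/4a² + 47/4ab + 1/16b² - 105/2a - 15/4b
  leading term b⁵: no divisor's leading term divides it; move -7/3b⁵ to the remainder.
  leading term a⁴: subtract (7/2)·g_3 from 7/2a⁴ + ¼a³b + 25/9a²b² + 15ab³ - 175/12a²b - 25/24ab² + 49/4a² + 47/4ab + 1/16b² - 105/2a - 15/4b → ¼a³b + 25/9a²b² + 15ab³ + 7/3b⁴ - 175/12a²b - 25/24ab² + 87/8ab - 389/48b² - 15/4b
  leading term a³b: subtract (-1/48a)·f_2 from ¼a³b + 25/9a²b² + 15ab³ + 7/3b⁴ - 175/12a²b - 25/24ab² + 87/8ab - 389/48b² - 15/4b → 25/9a²b² + 15ab³ + 7/3b⁴ - 175/12a²b - 29/24ab² + 87/8ab - 389/48b² - 15/4b
  leading term a²b²: subtract (-25/108b)·f_2 from 25/9a²b² + 15ab³ + 7/3b⁴ - 175/12a²b - 29/24ab² + 87/8ab - 389/48b² - 15/4b → 15ab³ + 7/3b⁴ - 175/12a²b - 29/24ab² - 50/27b³ + 87/8ab - 389/48b² - 15/4b
  leading term ab³: subtract (-15/2)·f_1 from 15ab³ + 7/3b⁴ - 175/12a²b - 29/24ab² - 50/27b³ + 87/8ab - 389/48b² - 15/4b → 7/3b⁴ - 15a³ - 175/12a²b - 29/24ab² - 50/27b³ + 507/8ab - 389/48b² - 105/2a - 15/2b + 225
  leading term b⁴: no divisor's leading term divides it; move 7/3b⁴ to the remainder.
  leading term a³: no divisor's leading term divides it; move -15a³ to the remainder.
  leading term a²b: subtract (175/144)·f_2 from -175/12a²b - 29/24ab² - 50/27b³ + 507/8ab - 389/48b² - 105/2a - 15/2b + 225 → -29/24ab² - 50/27b³ + 507/8ab + 233/144b² - 105/2a - 15/2b + 225
  leading term ab²: no divisor's leading term divides it; move -29/24ab² to the remainder.
  leading term b³: no divisor's leading term divides it; move -50/27b³ to the remainder.
  leading term ab: no divisor's leading term divides it; move 507/8ab to the remainder.
  leading term b²: no divisor's leading term divides it; move 233/144b² to the remainder.
  leading term a: no divisor's leading term divides it; move -105/2a to the remainder.
  leading term b: no divisor's leading term divides it; move -15/2b to the remainder.
  leading term 1: no divisor's leading term divides it; move 225 to the remainder.
  remainder ⅔b⁷ - 7/3b⁵ + 7/3b⁴ - 15a³ - 29/24ab² - 50/27b³ + 507/8ab + 233/144b² - 105/2a - 15/2b + 225 ≠ 0; add g_4 = ⅔b⁷ - 7/3b⁵ + 7/3b⁴ - 15a³ - 29/24ab² - 50/27b³ + 507/8ab + 233/144b² - 105/2a - 15/2b + 225 to the basis.

S(f_2,g_3): lcm = a⁴b. S = ⅔b⁵ + ⅔a²b² - 7/2a²b - ¼ab² - 7/3b³ + 15ab.
  leading term b⁵: no divisor's leading term divides it; move ⅔b⁵ to the remainder.
  leading term a²b²: subtract (-1/18b)·f_2 from ⅔a²b² - 7/2a²b - ¼ab² - 7/3b³ + 15ab → -7/2a²b - ¼ab² - 25/9b³ + 15ab
  leading term a²b: subtract (7/24)·f_2 from -7/2a²b - ¼ab² - 25/9b³ + 15ab → -¼ab² - 25/9b³ + 15ab + 7/3b²
  leading term ab²: no divisor's leading term divides it; move -¼ab² to the remainder.
  leading term b³: no divisor's leading term divides it; move -25/9b³ to the remainder.
  leading term ab: no divisor's leading term divides it; move 15ab to the remainder.
  leading term b²: no divisor's leading term divides it; move 7/3b² to the remainder.
  remainder ⅔b⁵ - ¼ab² - 25/9b³ + 15ab + 7/3b² ≠ 0; add g_5 = ⅔b⁵ - ¼ab² - 25/9b³ + 15ab + 7/3b² to the basis.

The other S-polynomials (S(f_1,g_4), S(f_2,g_4), S(g_3,g_4), S(f_1,g_5), S(f_2,g_5), S(g_3,g_5), S(g_4,g_5)) all reduce to 0 modulo the current basis, so we have a Gröbner basis.
Inter-reduce: drop elements whose leading term is divisible by another's, tail-reduce, and make monic.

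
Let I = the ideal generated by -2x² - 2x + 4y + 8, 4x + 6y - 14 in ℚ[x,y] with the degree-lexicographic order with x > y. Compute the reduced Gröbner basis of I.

f_1 = -2x² - 2x + 4y + 8, LT = x².
f_2 = 4x + 6y - 14, LT = x.

S(f_1,f_2): lcm = x². S = -3/2xy + 9/2x - 2y - 4.
  leading term xy: subtract (-⅜y)·f_2 from -3/2xy + 9/2x - 2y - 4 → 9/4y² + 9/2x - 29/4y - 4
  leading term y²: no divisor's leading term divides it; move 9/4y² to the remainder.
  leading term x: subtract (9/8)·f_2 from 9/2x - 29/4y - 4 → -14y + 47/4
  leading term y: no divisor's leading term divides it; move -14y to the remainder.
  leading term 1: no divisor's leading term divides it; move 47/4 to the remainder.
  remainder 9/4y² - 14y + 47/4 ≠ 0; add g_3 = 9/4y² - 14y + 47/4 to the basis.

The other S-polynomials (S(f_1,g_3), S(f_2,g_3)) all reduce to 0 modulo the current basis, so we have a Gröbner basis.
Inter-reduce: drop elements whose leading term is divisible by another's, tail-reduce, and make monic.

G = {y² - 56/9y + 47/9, x + 3/2y - 7/2}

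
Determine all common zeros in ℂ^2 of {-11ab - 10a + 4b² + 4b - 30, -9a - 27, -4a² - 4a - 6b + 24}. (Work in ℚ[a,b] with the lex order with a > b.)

{(-3, 0)}

Compute a lex Gröbner basis by Buchberger's algorithm.
f_1 = -11ab - 10a + 4b² + 4b - 30, LT = ab.
f_2 = -9a - 27, LT = a.
f_3 = -4a² - 4a - 6b + 24, LT = a².

S(f_1,f_2): lcm = ab. S = 10/11a - 4/11b² - 37/11b + 30/11.
  leading term a: subtract (-10/99)·f_2 from 10/11a - 4/11b² - 37/11b + 30/11 → -4/11b² - 37/11b
  leading term b²: no divisor's leading term divides it; move -4/11b² to the remainder.
  leading term b: no divisor's leading term divides it; move -37/11b to the remainder.
  remainder -4/11b² - 37/11b ≠ 0; add h_4 = -4/11b² - 37/11b to the basis.

S(f_1,f_3): lcm = a²b. S = 10/11a² - 4/11ab² - 15/11ab + 30/11a - 3/2b² + 6b.
  leading term a²: subtract (-10/99a)·f_2 from 10/11a² - 4/11ab² - 15/11ab + 30/11a - 3/2b² + 6b → -4/11ab² - 15/11ab - 3/2b² + 6b
  leading term ab²: subtract (4/121b)·f_1 from -4/11ab² - 15/11ab - 3/2b² + 6b → -125/121ab - 16/121b³ - 395/242b² + 846/121b
  leading term ab: subtract (125/1331)·f_1 from -125/121ab - 16/121b³ - 395/242b² + 846/121b → 1250/1331a - 16/121b³ - 5345/2662b² + 8806/1331b + 3750/1331
  leading term a: subtract (-1250/11979)·f_2 from 1250/1331a - 16/121b³ - 5345/2662b² + 8806/1331b + 3750/1331 → -16/121b³ - 5345/2662b² + 8806/1331b
  leading term b³: subtract (4/11b)·h_4 from -16/121b³ - 5345/2662b² + 8806/1331b → -2089/2662b² + 8806/1331b
  leading term b²: subtract (2089/968)·h_4 from -2089/2662b² + 8806/1331b → 111/8b
  leading term b: no divisor's leading term divides it; move 111/8b to the remainder.
  remainder 111/8b ≠ 0; add h_5 = 111/8b to the basis.

S(f_2,f_3): lcm = a². S = 2a - 3/2b + 6.
  leading term a: subtract (-2/9)·f_2 from 2a - 3/2b + 6 → -3/2b
  leading term b: subtract (-4/37)·h_5 from -3/2b → 0
  remainder 0.

S(f_1,h_4): lcm = ab². S = -367/44ab - 4/11b³ - 4/11b² + 30/11b.
  leading term ab: subtract (367/484)·f_1 from -367/44ab - 4/11b³ - 4/11b² + 30/11b → 1835/242a - 4/11b³ - 411/121b² - 37/121b + 5505/242
  leading term a: subtract (-1835/2178)·f_2 from 1835/242a - 4/11b³ - 411/121b² - 37/121b + 5505/242 → -4/11b³ - 411/121b² - 37/121b
  leading term b³: subtract (b)·h_4 from -4/11b³ - 411/121b² - 37/121b → -4/121b² - 37/121b
  leading term b²: subtract (1/11)·h_4 from -4/121b² - 37/121b → 0
  remainder 0.

S(f_2,h_4): leading monomials are coprime, so the S-polynomial reduces to 0 (Buchberger's first criterion).
S(f_3,h_4): leading monomials are coprime, so the S-polynomial reduces to 0 (Buchberger's first criterion).
S(f_1,h_5): lcm = ab. S = 10/11a - 4/11b² - 4/11b + 30/11.
  leading term a: subtract (-10/99)·f_2 from 10/11a - 4/11b² - 4/11b + 30/11 → -4/11b² - 4/11b
  leading term b²: subtract (1)·h_4 from -4/11b² - 4/11b → 3b
  leading term b: subtract (8/37)·h_5 from 3b → 0
  remainder 0.

S(f_2,h_5): leading monomials are coprime, so the S-polynomial reduces to 0 (Buchberger's first criterion).
S(f_3,h_5): leading monomials are coprime, so the S-polynomial reduces to 0 (Buchberger's first criterion).
S(h_4,h_5): lcm = b². S = 37/4b.
  leading term b: subtract (⅔)·h_5 from 37/4b → 0
  remainder 0.

Every S-polynomial of the final basis reduces to 0, so we have a Gröbner basis.
Inter-reduce: drop elements whose leading term is divisible by another's, tail-reduce, and make monic.
Reduced Gröbner basis: {a + 3, b}.

From the last basis element, b = 0, so b takes values in {0}. Each choice, substituted upward through the basis, yields the corresponding point(s) of the solution set.
  b = 0: the earlier basis element becomes a + 3 = 0, giving a = -3 — point (-3, 0).
Each listed point satisfies every original equation (direct substitution).
This is the nonlinear analogue of row-reducing a linear system.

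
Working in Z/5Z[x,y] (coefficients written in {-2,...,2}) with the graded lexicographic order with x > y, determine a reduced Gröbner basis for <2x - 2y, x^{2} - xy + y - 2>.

f_1 = 2x - 2y, LT = x.
f_2 = x^{2} - xy + y - 2, LT = x^{2}.

S(f_1,f_2): lcm = x^{2}. S = -y + 2.
  leading term y: no divisor's leading term divides it; move -y to the remainder.
  leading term 1: no divisor's leading term divides it; move 2 to the remainder.
  remainder -y + 2 ≠ 0; add g_3 = -y + 2 to the basis.

S(f_1,g_3): leading monomials are coprime, so the S-polynomial reduces to 0 (Buchberger's first criterion).
S(f_2,g_3): leading monomials are coprime, so the S-polynomial reduces to 0 (Buchberger's first criterion).
Every S-polynomial of the final basis reduces to 0, so we have a Gröbner basis.
Inter-reduce: drop elements whose leading term is divisible by another's, tail-reduce, and make monic.

G = {x - 2, y - 2}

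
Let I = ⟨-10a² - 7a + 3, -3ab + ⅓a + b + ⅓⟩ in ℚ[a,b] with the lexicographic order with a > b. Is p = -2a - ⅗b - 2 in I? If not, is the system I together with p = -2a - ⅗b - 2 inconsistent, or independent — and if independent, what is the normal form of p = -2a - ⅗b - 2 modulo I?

First compute the reduced Gröbner basis of I by Buchberger's algorithm.
f_1 = -10a² - 7a + 3, LT = a².
f_2 = -3ab + ⅓a + b + ⅓, LT = ab.

S(f_1,f_2): lcm = a²b. S = 1/9a² + 31/30ab + 1/9a - 3/10b.
  reduce S modulo (f_1, f_2):
  remainder 4/27a + 2/45b + 4/27 ≠ 0; add h_3 = 4/27a + 2/45b + 4/27 to the basis.

S(f_2,h_3): lcm = ab. S = -1/9a - 3/10b² - 4/3b - 1/9.
  reduce S modulo (f_1, f_2, h_3):
  remainder -3/10b² - 13/10b ≠ 0; add h_4 = -3/10b² - 13/10b to the basis.

The other S-polynomials (S(f_1,h_3), S(f_1,h_4), S(f_2,h_4), S(h_3,h_4)) all reduce to 0 modulo the current basis, so we have a Gröbner basis.
Inter-reduce: drop elements whose leading term is divisible by another's, tail-reduce, and make monic.
Reduced Gröbner basis: {a + 3/10b + 1, b² + 13/3b}.
Label its elements g_1 = a + 3/10b + 1, g_2 = b² + 13/3b.

Reduce p = -2a - ⅗b - 2 modulo G:
  leading term a: subtract (-2)·g_1 from -2a - ⅗b - 2 → 0
  normal form = 0.
Since the normal form is 0, p ∈ I.

Ideal membership is decidable via reduction modulo a Gröbner basis.

-2a - ⅗b - 2 lies in I (it reduces to 0).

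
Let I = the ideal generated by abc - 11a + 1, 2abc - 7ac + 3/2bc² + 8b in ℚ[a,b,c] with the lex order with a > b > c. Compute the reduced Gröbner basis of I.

G = {ab - 7/2a + 3/44b²c² + 4/11b² - 1/11b + 7/22, ac - 22/7a - 3/14bc² - 8/7b + 2/7, b²c³ + 16/3b²c - 11bc² - 4/3bc - 176/3b + 14/3c}

The reduced Gröbner basis is the canonical form of the ideal for this ordering.

f_1 = abc - 11a + 1, LT = abc.
f_2 = 2abc - 7ac + 3/2bc² + 8b, LT = abc.

S(f_1,f_2): lcm = abc. S = 7/2ac - 11a - ¾bc² - 4b + 1.
  leading term ac: no divisor's leading term divides it; move 7/2ac to the remainder.
  leading term a: no divisor's leading term divides it; move -11a to the remainder.
  leading term bc²: no divisor's leading term divides it; move -¾bc² to the remainder.
  leading term b: no divisor's leading term divides it; move -4b to the remainder.
  leading term 1: no divisor's leading term divides it; move 1 to the remainder.
  remainder 7/2ac - 11a - ¾bc² - 4b + 1 ≠ 0; add g_3 = 7/2ac - 11a - ¾bc² - 4b + 1 to the basis.

S(f_1,g_3): lcm = abc. S = 22/7ab - 11a + 3/14b²c² + 8/7b² - 2/7b + 1.
  leading term ab: no divisor's leading term divides it; move 22/7ab to the remainder.
  leading term a: no divisor's leading term divides it; move -11a to the remainder.
  leading term b²c²: no divisor's leading term divides it; move 3/14b²c² to the remainder.
  leading term b²: no divisor's leading term divides it; move 8/7b² to the remainder.
  leading term b: no divisor's leading term divides it; move -2/7b to the remainder.
  leading term 1: no divisor's leading term divides it; move 1 to the remainder.
  remainder 22/7ab - 11a + 3/14b²c² + 8/7b² - 2/7b + 1 ≠ 0; add g_4 = 22/7ab - 11a + 3/14b²c² + 8/7b² - 2/7b + 1 to the basis.

S(f_1,g_4): lcm = abc. S = 7/2ac - 11a - 3/44b²c³ - 4/11b²c + 1/11bc - 7/22c + 1.
  leading term ac: subtract (1)·g_3 from 7/2ac - 11a - 3/44b²c³ - 4/11b²c + 1/11bc - 7/22c + 1 → -3/44b²c³ - 4/11b²c + ¾bc² + 1/11bc + 4b - 7/22c
  leading term b²c³: no divisor's leading term divides it; move -3/44b²c³ to the remainder.
  leading term b²c: no divisor's leading term divides it; move -4/11b²c to the remainder.
  leading term bc²: no divisor's leading term divides it; move ¾bc² to the remainder.
  leading term bc: no divisor's leading term divides it; move 1/11bc to the remainder.
  leading term b: no divisor's leading term divides it; move 4b to the remainder.
  leading term c: no divisor's leading term divides it; move -7/22c to the remainder.
  remainder -3/44b²c³ - 4/11b²c + ¾bc² + 1/11bc + 4b - 7/22c ≠ 0; add g_5 = -3/44b²c³ - 4/11b²c + ¾bc² + 1/11bc + 4b - 7/22c to the basis.

The other S-polynomials (S(f_2,g_3), S(f_2,g_4), S(g_3,g_4), S(f_1,g_5), S(f_2,g_5), S(g_3,g_5), S(g_4,g_5)) all reduce to 0 modulo the current basis, so we have a Gröbner basis.
Inter-reduce: drop elements whose leading term is divisible by another's, tail-reduce, and make monic.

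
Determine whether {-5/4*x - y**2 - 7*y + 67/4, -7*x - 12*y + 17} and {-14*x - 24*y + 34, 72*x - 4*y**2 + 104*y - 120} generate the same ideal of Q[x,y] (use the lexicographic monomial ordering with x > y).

Two ideals are equal iff their reduced Gröbner bases coincide (the reduced basis is unique for a fixed ordering).
Buchberger on the first generating set:
f_1 = -5/4*x - y**2 - 7*y + 67/4, LT = x.
f_2 = -7*x - 12*y + 17, LT = x.

S(f_1,f_2): lcm = x. S = 4/5*y**2 + 136/35*y - 384/35.
  leading term y**2: no divisor's leading term divides it; move 4/5*y**2 to the remainder.
  leading term y: no divisor's leading term divides it; move 136/35*y to the remainder.
  leading term 1: no divisor's leading term divides it; move -384/35 to the remainder.
  remainder 4/5*y**2 + 136/35*y - 384/35 ≠ 0; add g_3 = 4/5*y**2 + 136/35*y - 384/35 to the basis.

S(f_1,g_3): leading monomials are coprime, so the S-polynomial reduces to 0 (Buchberger's first criterion).
S(f_2,g_3): leading monomials are coprime, so the S-polynomial reduces to 0 (Buchberger's first criterion).
Every S-polynomial of the final basis reduces to 0, so we have a Gröbner basis.
Inter-reduce: drop elements whose leading term is divisible by another's, tail-reduce, and make monic.
Reduced Gröbner basis: {x + 12/7*y - 17/7, y**2 + 34/7*y - 96/7}.

Buchberger on the second generating set:
h_1 = -14*x - 24*y + 34, LT = x.
h_2 = 72*x - 4*y**2 + 104*y - 120, LT = x.

S(h_1,h_2): lcm = x. S = 1/18*y**2 + 17/63*y - 16/21.
  leading term y**2: no divisor's leading term divides it; move 1/18*y**2 to the remainder.
  leading term y: no divisor's leading term divides it; move 17/63*y to the remainder.
  leading term 1: no divisor's leading term divides it; move -16/21 to the remainder.
  remainder 1/18*y**2 + 17/63*y - 16/21 ≠ 0; add k_3 = 1/18*y**2 + 17/63*y - 16/21 to the basis.

S(h_1,k_3): leading monomials are coprime, so the S-polynomial reduces to 0 (Buchberger's first criterion).
S(h_2,k_3): leading monomials are coprime, so the S-polynomial reduces to 0 (Buchberger's first criterion).
Every S-polynomial of the final basis reduces to 0, so we have a Gröbner basis.
Inter-reduce: drop elements whose leading term is divisible by another's, tail-reduce, and make monic.
Reduced Gröbner basis: {x + 12/7*y - 17/7, y**2 + 34/7*y - 96/7}.

These coincide, so the ideals are equal.

Yes, the ideals are equal.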